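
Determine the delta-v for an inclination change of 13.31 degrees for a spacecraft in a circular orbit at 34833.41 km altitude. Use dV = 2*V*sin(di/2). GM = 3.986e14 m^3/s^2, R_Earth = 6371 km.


r = 41204.4100 km = 4.120441e+07 m
V = sqrt(mu/r) = 3110.2607 m/s
di = 13.31 deg = 0.2323033 rad
dV = 2*V*sin(di/2) = 2*3110.2607*sin(0.1161517)
dV = 720.9004 m/s = 0.7209004 km/s

0.7209 km/s


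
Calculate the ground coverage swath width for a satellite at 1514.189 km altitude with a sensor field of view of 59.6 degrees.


FOV = 59.6 deg = 1.0402 rad
swath = 2 * alt * tan(FOV/2) = 2 * 1514.189 * tan(0.5201081)
swath = 2 * 1514.189 * 0.5727054
swath = 1734.3684 km

1734.3684 km


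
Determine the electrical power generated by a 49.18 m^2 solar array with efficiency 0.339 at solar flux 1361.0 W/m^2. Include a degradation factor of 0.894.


P = area * eta * S * degradation
P = 49.18 * 0.339 * 1361.0 * 0.894
P = 20285.4136 W

20285.4136 W


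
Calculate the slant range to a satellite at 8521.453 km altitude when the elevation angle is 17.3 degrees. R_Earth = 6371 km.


h = 8521.453 km, el = 17.3 deg
d = -R_E*sin(el) + sqrt((R_E*sin(el))^2 + 2*R_E*h + h^2)
d = -6371.0000*sin(0.301942) + sqrt((6371.0000*0.2973749)^2 + 2*6371.0000*8521.453 + 8521.453^2)
d = 11698.9868 km

11698.9868 km


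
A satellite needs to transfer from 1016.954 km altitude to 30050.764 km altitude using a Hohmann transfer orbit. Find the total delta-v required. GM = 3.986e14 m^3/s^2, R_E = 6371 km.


r1 = 7387.9540 km = 7.387954e+06 m
r2 = 36421.7640 km = 3.6421764e+07 m
dv1 = sqrt(mu/r1)*(sqrt(2*r2/(r1+r2)) - 1) = 2126.2079 m/s
dv2 = sqrt(mu/r2)*(1 - sqrt(2*r1/(r1+r2))) = 1386.9397 m/s
total dv = |dv1| + |dv2| = 2126.2079 + 1386.9397 = 3513.1476 m/s = 3.5131 km/s

3.5131 km/s


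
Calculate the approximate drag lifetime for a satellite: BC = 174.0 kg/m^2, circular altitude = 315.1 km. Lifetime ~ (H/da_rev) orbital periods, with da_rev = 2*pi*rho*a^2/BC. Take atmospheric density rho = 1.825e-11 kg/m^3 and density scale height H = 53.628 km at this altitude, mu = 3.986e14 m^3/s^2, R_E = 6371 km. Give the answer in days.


a = R_E + alt = 6686.1000 km = 6.6861e+06 m
da_rev = 2*pi*rho*a^2/BC = 2*pi*1.825e-11*(6.6861e+06)^2/174.0 = 29.460440 m per revolution
N = H/da_rev = 53628.0000 m / 29.460440 m = 1820.3394 revolutions
P = 2*pi*sqrt(a^3/mu) = 5440.8972 s
lifetime = N*P = 1820.3394 * 5440.8972 = 9.9042798e+06 s = 114.6329 days

114.6329 days


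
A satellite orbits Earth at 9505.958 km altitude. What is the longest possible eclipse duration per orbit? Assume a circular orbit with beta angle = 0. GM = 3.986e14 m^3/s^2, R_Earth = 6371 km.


r = 15876.9580 km
T = 331.8264 min
Eclipse fraction = arcsin(R_E/r)/pi = arcsin(6371.0000/15876.9580)/pi
= arcsin(0.4012733)/pi = 0.1314323
Eclipse duration = 0.1314323 * 331.8264 = 43.6127 min

43.6127 minutes


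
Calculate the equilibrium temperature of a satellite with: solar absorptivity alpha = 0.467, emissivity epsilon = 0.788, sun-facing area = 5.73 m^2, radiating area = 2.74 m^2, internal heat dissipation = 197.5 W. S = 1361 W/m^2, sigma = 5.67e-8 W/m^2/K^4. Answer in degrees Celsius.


Numerator = alpha*S*A_sun + Q_int = 0.467*1361*5.73 + 197.5 = 3839.4135 W
Denominator = eps*sigma*A_rad = 0.788*5.67e-8*2.74 = 1.224221e-07 W/K^4
T^4 = 3.1362094e+10 K^4
T = 420.8247 K = 147.6747 C

147.6747 degrees Celsius


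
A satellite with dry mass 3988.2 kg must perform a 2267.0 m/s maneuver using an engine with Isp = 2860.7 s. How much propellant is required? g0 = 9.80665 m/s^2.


ve = Isp * g0 = 2860.7 * 9.80665 = 28053.883655 m/s
mass ratio = exp(dv/ve) = exp(2267.0/28053.883655) = 1.08416356
m_prop = m_dry * (mr - 1) = 3988.2 * (1.08416356 - 1)
m_prop = 335.6611 kg

335.6611 kg


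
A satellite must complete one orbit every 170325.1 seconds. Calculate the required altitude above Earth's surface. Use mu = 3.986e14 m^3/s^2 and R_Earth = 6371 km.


T = 170325.1 s
r = (mu*T^2/(4*pi^2))^(1/3) = (3.986e14 * 170325.1^2 / (4*pi^2))^(1/3)
r = 6.6411755e+07 m = 66411.7546 km
alt = r - R_E = 66411.7546 - 6371 = 60040.7546 km

60040.7546 km


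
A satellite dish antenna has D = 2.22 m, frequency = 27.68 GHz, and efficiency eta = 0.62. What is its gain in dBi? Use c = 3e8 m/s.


lambda = c/f = 3e8 / 2.768e+10 = 0.01083815 m
G = eta*(pi*D/lambda)^2 = 0.62*(pi*2.22/0.01083815)^2
G = 256736.1628 (linear)
G = 10*log10(256736.1628) = 54.0949 dBi

54.0949 dBi


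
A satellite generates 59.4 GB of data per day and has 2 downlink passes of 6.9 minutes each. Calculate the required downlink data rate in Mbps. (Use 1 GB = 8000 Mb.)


total contact time = 2 * 6.9 * 60 = 828.0000 s
data = 59.4 GB = 475200.0000 Mb
rate = 475200.0000 / 828.0000 = 573.9130 Mbps

573.9130 Mbps


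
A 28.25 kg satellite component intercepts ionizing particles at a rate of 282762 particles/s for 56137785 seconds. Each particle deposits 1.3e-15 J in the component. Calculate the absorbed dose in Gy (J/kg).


Total energy deposited = rate * time * E_per
  = 282762 * 56137785 * 1.3e-15 = 0.02063572 J
Dose = E_total / mass = 0.02063572 / 28.25
Dose = 7.3046804e-04 Gy

7.3047e-04 Gy


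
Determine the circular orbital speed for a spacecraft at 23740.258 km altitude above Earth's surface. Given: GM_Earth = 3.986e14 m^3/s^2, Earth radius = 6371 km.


r = R_E + alt = 6371.0 + 23740.258 = 30111.2580 km = 3.0111258e+07 m
v = sqrt(mu/r) = sqrt(3.986e14 / 3.0111258e+07) = 3638.3477 m/s = 3.6383 km/s

3.6383 km/s


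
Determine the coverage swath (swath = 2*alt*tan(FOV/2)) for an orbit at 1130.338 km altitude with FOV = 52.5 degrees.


FOV = 52.5 deg = 0.9162979 rad
swath = 2 * alt * tan(FOV/2) = 2 * 1130.338 * tan(0.4581489)
swath = 2 * 1130.338 * 0.4931454
swath = 1114.8420 km

1114.8420 km


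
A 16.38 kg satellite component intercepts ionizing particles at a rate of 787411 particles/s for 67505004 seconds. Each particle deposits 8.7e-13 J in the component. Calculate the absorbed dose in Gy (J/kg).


Total energy deposited = rate * time * E_per
  = 787411 * 67505004 * 8.7e-13 = 46.2441 J
Dose = E_total / mass = 46.2441 / 16.38
Dose = 2.8232 Gy

2.8232 Gy


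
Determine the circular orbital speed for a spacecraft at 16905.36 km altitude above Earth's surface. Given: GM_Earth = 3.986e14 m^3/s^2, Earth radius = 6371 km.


r = R_E + alt = 6371.0 + 16905.36 = 23276.3600 km = 2.327636e+07 m
v = sqrt(mu/r) = sqrt(3.986e14 / 2.327636e+07) = 4138.1966 m/s = 4.1382 km/s

4.1382 km/s


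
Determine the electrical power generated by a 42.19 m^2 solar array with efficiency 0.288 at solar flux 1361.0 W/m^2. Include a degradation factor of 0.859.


P = area * eta * S * degradation
P = 42.19 * 0.288 * 1361.0 * 0.859
P = 14205.3946 W

14205.3946 W


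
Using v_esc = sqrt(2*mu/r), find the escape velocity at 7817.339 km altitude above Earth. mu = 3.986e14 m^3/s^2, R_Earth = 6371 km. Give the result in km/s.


r = 6371.0 + 7817.339 = 14188.3390 km = 1.4188339e+07 m
v_esc = sqrt(2*mu/r) = sqrt(2*3.986e14 / 1.4188339e+07)
v_esc = 7495.7979 m/s = 7.4958 km/s

7.4958 km/s


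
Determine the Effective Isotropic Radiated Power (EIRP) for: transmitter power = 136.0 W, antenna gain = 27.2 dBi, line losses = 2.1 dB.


Pt = 136.0 W = 21.3354 dBW
EIRP = Pt_dBW + Gt - losses = 21.3354 + 27.2 - 2.1 = 46.4354 dBW

46.4354 dBW


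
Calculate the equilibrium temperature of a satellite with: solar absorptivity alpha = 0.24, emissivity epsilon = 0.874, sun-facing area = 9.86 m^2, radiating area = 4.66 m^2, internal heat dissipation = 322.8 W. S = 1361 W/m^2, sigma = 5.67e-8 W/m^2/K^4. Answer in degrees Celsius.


Numerator = alpha*S*A_sun + Q_int = 0.24*1361*9.86 + 322.8 = 3543.4704 W
Denominator = eps*sigma*A_rad = 0.874*5.67e-8*4.66 = 2.3093003e-07 W/K^4
T^4 = 1.5344347e+10 K^4
T = 351.9550 K = 78.8050 C

78.8050 degrees Celsius


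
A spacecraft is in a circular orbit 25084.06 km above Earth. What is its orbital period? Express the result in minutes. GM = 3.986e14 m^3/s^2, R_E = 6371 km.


r = 31455.0600 km = 3.145506e+07 m
T = 2*pi*sqrt(r^3/mu) = 2*pi*sqrt(3.1122291e+22 / 3.986e14)
T = 55519.6856 s = 925.3281 min

925.3281 minutes


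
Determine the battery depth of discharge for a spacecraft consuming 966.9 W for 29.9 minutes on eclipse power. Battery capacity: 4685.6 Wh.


E_used = P * t / 60 = 966.9 * 29.9 / 60 = 481.8385 Wh
DOD = E_used / E_total * 100 = 481.8385 / 4685.6 * 100
DOD = 10.2834 %

10.2834 %


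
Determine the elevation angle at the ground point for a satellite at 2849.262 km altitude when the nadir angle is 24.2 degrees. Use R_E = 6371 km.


r = R_E + alt = 9220.2620 km
Law of sines in the satellite / Earth-center / ground-point triangle:
  sin(nadir)/R_E = sin(90 + el)/r  =>  cos(el) = (r/R_E)*sin(nadir)
cos(el) = (9220.2620 / 6371.0000) * sin(24.2 deg) = 0.5932503
el = arccos(0.5932503) = 53.6120 deg
(Earth-central angle = 90 - nadir - el = 12.1880 deg)

53.6120 degrees


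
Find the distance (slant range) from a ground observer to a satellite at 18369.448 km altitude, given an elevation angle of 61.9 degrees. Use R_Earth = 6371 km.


h = 18369.448 km, el = 61.9 deg
d = -R_E*sin(el) + sqrt((R_E*sin(el))^2 + 2*R_E*h + h^2)
d = -6371.0000*sin(1.0804) + sqrt((6371.0000*0.8821269)^2 + 2*6371.0000*18369.448 + 18369.448^2)
d = 18937.7560 km

18937.7560 km


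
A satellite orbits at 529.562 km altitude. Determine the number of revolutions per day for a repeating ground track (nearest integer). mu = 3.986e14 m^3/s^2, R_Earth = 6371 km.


r = 6.900562e+06 m
T = 2*pi*sqrt(r^3/mu) = 5704.7670 s = 95.0795 min
revs/day = 1440 / 95.0795 = 15.1452
Rounded: 15 revolutions per day

15 revolutions per day


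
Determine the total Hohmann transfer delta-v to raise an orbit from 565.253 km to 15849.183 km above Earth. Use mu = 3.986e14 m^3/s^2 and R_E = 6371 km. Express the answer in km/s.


r1 = 6936.2530 km = 6.936253e+06 m
r2 = 22220.1830 km = 2.2220183e+07 m
dv1 = sqrt(mu/r1)*(sqrt(2*r2/(r1+r2)) - 1) = 1778.3186 m/s
dv2 = sqrt(mu/r2)*(1 - sqrt(2*r1/(r1+r2))) = 1313.9094 m/s
total dv = |dv1| + |dv2| = 1778.3186 + 1313.9094 = 3092.2280 m/s = 3.0922 km/s

3.0922 km/s


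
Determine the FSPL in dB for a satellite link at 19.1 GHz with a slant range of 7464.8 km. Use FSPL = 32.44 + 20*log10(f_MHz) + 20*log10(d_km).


f = 19.1 GHz = 19100.0000 MHz
d = 7464.8 km
FSPL = 32.44 + 20*log10(19100.0000) + 20*log10(7464.8)
FSPL = 32.44 + 85.6207 + 77.4604
FSPL = 195.5210 dB

195.5210 dB


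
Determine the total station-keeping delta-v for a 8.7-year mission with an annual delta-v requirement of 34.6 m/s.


dV = rate * years = 34.6 * 8.7
dV = 301.0200 m/s

301.0200 m/s


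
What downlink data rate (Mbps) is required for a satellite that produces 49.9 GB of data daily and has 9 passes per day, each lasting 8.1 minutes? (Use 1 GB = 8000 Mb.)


total contact time = 9 * 8.1 * 60 = 4374.0000 s
data = 49.9 GB = 399200.0000 Mb
rate = 399200.0000 / 4374.0000 = 91.2666 Mbps

91.2666 Mbps


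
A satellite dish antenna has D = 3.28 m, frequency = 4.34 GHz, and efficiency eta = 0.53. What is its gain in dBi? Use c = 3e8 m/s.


lambda = c/f = 3e8 / 4.34e+09 = 0.06912442 m
G = eta*(pi*D/lambda)^2 = 0.53*(pi*3.28/0.06912442)^2
G = 11777.6936 (linear)
G = 10*log10(11777.6936) = 40.7106 dBi

40.7106 dBi


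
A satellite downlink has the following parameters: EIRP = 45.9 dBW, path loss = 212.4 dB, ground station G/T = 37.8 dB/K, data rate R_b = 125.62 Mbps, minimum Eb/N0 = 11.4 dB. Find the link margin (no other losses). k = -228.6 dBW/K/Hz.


C/N0 = EIRP - FSPL + G/T - k = 45.9 - 212.4 + 37.8 - (-228.6)
C/N0 = 99.9000 dB-Hz
R_b = 125.62 Mbps = 1.2562e+08 bps -> 10*log10(R_b) = 80.9906 dB-Hz
Eb/N0 = C/N0 - 10*log10(R_b) = 99.9000 - 80.9906 = 18.9094 dB
Margin = Eb/N0 - Eb/N0_req = 18.9094 - 11.4 = 7.5094 dB (link closes)

7.5094 dB


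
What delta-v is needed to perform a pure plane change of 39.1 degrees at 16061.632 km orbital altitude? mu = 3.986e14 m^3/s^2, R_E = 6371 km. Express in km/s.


r = 22432.6320 km = 2.2432632e+07 m
V = sqrt(mu/r) = 4215.3004 m/s
di = 39.1 deg = 0.6824237 rad
dV = 2*V*sin(di/2) = 2*4215.3004*sin(0.3412119)
dV = 2821.1264 m/s = 2.8211 km/s

2.8211 km/s


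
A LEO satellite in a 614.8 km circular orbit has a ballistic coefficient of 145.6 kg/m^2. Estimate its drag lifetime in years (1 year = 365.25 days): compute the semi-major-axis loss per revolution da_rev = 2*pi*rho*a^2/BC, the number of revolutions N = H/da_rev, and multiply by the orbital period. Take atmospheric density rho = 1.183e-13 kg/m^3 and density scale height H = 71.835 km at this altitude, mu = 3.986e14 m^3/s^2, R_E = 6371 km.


a = R_E + alt = 6985.8000 km = 6.9858e+06 m
da_rev = 2*pi*rho*a^2/BC = 2*pi*1.183e-13*(6.9858e+06)^2/145.6 = 0.249135453 m per revolution
N = H/da_rev = 71835.0000 m / 0.249135453 m = 288337.1241 revolutions
P = 2*pi*sqrt(a^3/mu) = 5810.7935 s
lifetime = N*P = 288337.1241 * 5810.7935 = 1.6754675e+09 s = 19391.9848 days
years = 19391.9848 / 365.25 = 53.0924 years

53.0924 years


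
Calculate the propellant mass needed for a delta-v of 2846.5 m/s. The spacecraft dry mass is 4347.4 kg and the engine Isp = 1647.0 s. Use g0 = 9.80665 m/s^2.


ve = Isp * g0 = 1647.0 * 9.80665 = 16151.552550 m/s
mass ratio = exp(dv/ve) = exp(2846.5/16151.552550) = 1.19272061
m_prop = m_dry * (mr - 1) = 4347.4 * (1.19272061 - 1)
m_prop = 837.8336 kg

837.8336 kg


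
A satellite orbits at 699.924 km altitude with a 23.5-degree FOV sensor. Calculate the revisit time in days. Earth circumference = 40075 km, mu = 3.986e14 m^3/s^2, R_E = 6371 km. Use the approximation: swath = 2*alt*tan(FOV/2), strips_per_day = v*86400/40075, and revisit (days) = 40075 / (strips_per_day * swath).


swath = 2*699.924*tan(0.2050762) = 291.1688 km
v = sqrt(mu/r) = 7508.1089 m/s = 7.5081 km/s
strips/day = v*86400/40075 = 7.5081*86400/40075 = 16.1872
coverage/day = strips * swath = 16.1872 * 291.1688 = 4713.1972 km
revisit = 40075 / 4713.1972 = 8.5027 days

8.5027 days


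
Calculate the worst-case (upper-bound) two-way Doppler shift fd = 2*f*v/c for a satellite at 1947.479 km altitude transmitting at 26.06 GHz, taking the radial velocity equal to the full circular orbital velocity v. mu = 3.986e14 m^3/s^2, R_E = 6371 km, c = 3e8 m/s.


r = 8.318479e+06 m
v = sqrt(mu/r) = 6922.2405 m/s (worst-case radial velocity)
f = 26.06 GHz = 2.606e+10 Hz
fd = 2*f*v/c = 2*2.606e+10*6922.2405/3.0e+08
fd = 1.2026239e+06 Hz

1.2026e+06 Hz


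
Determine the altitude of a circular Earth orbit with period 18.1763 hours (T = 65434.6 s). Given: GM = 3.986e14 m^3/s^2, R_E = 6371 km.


T = 65434.6 s
r = (mu*T^2/(4*pi^2))^(1/3) = (3.986e14 * 65434.6^2 / (4*pi^2))^(1/3)
r = 3.5096528e+07 m = 35096.5279 km
alt = r - R_E = 35096.5279 - 6371 = 28725.5279 km

28725.5279 km


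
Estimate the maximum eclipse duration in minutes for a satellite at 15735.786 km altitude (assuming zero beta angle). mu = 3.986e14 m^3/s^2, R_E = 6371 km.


r = 22106.7860 km
T = 545.1906 min
Eclipse fraction = arcsin(R_E/r)/pi = arcsin(6371.0000/22106.7860)/pi
= arcsin(0.2881921)/pi = 0.09305415
Eclipse duration = 0.09305415 * 545.1906 = 50.7323 min

50.7323 minutes


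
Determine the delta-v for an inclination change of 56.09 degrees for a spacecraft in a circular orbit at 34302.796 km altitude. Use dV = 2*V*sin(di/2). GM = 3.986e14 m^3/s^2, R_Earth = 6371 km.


r = 40673.7960 km = 4.0673796e+07 m
V = sqrt(mu/r) = 3130.4826 m/s
di = 56.09 deg = 0.9789552 rad
dV = 2*V*sin(di/2) = 2*3130.4826*sin(0.4894776)
dV = 2943.6860 m/s = 2.9437 km/s

2.9437 km/s


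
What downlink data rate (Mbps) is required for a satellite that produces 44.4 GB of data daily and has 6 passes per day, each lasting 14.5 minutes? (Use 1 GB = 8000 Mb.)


total contact time = 6 * 14.5 * 60 = 5220.0000 s
data = 44.4 GB = 355200.0000 Mb
rate = 355200.0000 / 5220.0000 = 68.0460 Mbps

68.0460 Mbps


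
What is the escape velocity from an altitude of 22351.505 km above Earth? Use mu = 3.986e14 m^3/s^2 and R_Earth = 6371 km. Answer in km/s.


r = 6371.0 + 22351.505 = 28722.5050 km = 2.8722505e+07 m
v_esc = sqrt(2*mu/r) = sqrt(2*3.986e14 / 2.8722505e+07)
v_esc = 5268.3241 m/s = 5.2683 km/s

5.2683 km/s


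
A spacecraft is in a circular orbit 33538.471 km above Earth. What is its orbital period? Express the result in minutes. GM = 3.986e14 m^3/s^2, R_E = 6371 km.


r = 39909.4710 km = 3.9909471e+07 m
T = 2*pi*sqrt(r^3/mu) = 2*pi*sqrt(6.3566444e+22 / 3.986e14)
T = 79346.0256 s = 1322.4338 min

1322.4338 minutes


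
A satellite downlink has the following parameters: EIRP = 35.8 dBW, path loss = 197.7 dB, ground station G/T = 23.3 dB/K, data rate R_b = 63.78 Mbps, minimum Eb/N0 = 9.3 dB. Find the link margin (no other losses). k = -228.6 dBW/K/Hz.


C/N0 = EIRP - FSPL + G/T - k = 35.8 - 197.7 + 23.3 - (-228.6)
C/N0 = 90.0000 dB-Hz
R_b = 63.78 Mbps = 6.378e+07 bps -> 10*log10(R_b) = 78.0468 dB-Hz
Eb/N0 = C/N0 - 10*log10(R_b) = 90.0000 - 78.0468 = 11.9532 dB
Margin = Eb/N0 - Eb/N0_req = 11.9532 - 9.3 = 2.6532 dB (link closes)

2.6532 dB


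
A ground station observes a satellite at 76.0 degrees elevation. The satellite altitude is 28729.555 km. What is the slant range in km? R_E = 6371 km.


h = 28729.555 km, el = 76.0 deg
d = -R_E*sin(el) + sqrt((R_E*sin(el))^2 + 2*R_E*h + h^2)
d = -6371.0000*sin(1.3265) + sqrt((6371.0000*0.9702957)^2 + 2*6371.0000*28729.555 + 28729.555^2)
d = 28884.9453 km

28884.9453 km


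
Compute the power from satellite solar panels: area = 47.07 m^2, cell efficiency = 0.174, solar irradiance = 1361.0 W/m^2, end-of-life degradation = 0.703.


P = area * eta * S * degradation
P = 47.07 * 0.174 * 1361.0 * 0.703
P = 7836.2250 W

7836.2250 W


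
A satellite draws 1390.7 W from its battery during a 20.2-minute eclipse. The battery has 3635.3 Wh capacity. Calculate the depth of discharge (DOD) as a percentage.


E_used = P * t / 60 = 1390.7 * 20.2 / 60 = 468.2023 Wh
DOD = E_used / E_total * 100 = 468.2023 / 3635.3 * 100
DOD = 12.8793 %

12.8793 %


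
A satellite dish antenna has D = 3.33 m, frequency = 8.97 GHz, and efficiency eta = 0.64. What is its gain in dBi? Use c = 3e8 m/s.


lambda = c/f = 3e8 / 8.97e+09 = 0.03344482 m
G = eta*(pi*D/lambda)^2 = 0.64*(pi*3.33/0.03344482)^2
G = 62619.6395 (linear)
G = 10*log10(62619.6395) = 47.9671 dBi

47.9671 dBi


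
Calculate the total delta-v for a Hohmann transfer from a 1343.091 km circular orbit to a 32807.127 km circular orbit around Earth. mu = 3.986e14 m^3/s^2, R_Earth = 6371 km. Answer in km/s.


r1 = 7714.0910 km = 7.714091e+06 m
r2 = 39178.1270 km = 3.9178127e+07 m
dv1 = sqrt(mu/r1)*(sqrt(2*r2/(r1+r2)) - 1) = 2103.7739 m/s
dv2 = sqrt(mu/r2)*(1 - sqrt(2*r1/(r1+r2))) = 1360.0877 m/s
total dv = |dv1| + |dv2| = 2103.7739 + 1360.0877 = 3463.8616 m/s = 3.4639 km/s

3.4639 km/s


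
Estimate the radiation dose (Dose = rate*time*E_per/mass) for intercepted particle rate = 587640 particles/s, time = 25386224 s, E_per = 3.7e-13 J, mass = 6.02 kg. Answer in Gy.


Total energy deposited = rate * time * E_per
  = 587640 * 25386224 * 3.7e-13 = 5.5196 J
Dose = E_total / mass = 5.5196 / 6.02
Dose = 0.9168846 Gy

0.9169 Gy


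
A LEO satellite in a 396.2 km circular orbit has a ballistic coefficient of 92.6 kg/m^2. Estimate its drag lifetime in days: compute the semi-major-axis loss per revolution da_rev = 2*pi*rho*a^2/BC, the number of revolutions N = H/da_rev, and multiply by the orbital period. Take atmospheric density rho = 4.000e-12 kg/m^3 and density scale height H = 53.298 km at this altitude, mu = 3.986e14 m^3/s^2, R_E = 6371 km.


a = R_E + alt = 6767.2000 km = 6.7672e+06 m
da_rev = 2*pi*rho*a^2/BC = 2*pi*4.000e-12*(6.7672e+06)^2/92.6 = 12.429306 m per revolution
N = H/da_rev = 53298.0000 m / 12.429306 m = 4288.0912 revolutions
P = 2*pi*sqrt(a^3/mu) = 5540.1910 s
lifetime = N*P = 4288.0912 * 5540.1910 = 2.3756844e+07 s = 274.9635 days

274.9635 days


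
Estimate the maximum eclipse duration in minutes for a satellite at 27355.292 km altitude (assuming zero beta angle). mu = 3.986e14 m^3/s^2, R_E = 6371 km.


r = 33726.2920 km
T = 1027.3368 min
Eclipse fraction = arcsin(R_E/r)/pi = arcsin(6371.0000/33726.2920)/pi
= arcsin(0.1889031)/pi = 0.0604932
Eclipse duration = 0.0604932 * 1027.3368 = 62.1469 min

62.1469 minutes


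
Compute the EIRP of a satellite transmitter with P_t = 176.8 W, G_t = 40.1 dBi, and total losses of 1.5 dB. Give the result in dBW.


Pt = 176.8 W = 22.4748 dBW
EIRP = Pt_dBW + Gt - losses = 22.4748 + 40.1 - 1.5 = 61.0748 dBW

61.0748 dBW


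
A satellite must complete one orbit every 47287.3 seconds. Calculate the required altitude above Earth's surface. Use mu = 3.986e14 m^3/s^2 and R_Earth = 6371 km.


T = 47287.3 s
r = (mu*T^2/(4*pi^2))^(1/3) = (3.986e14 * 47287.3^2 / (4*pi^2))^(1/3)
r = 2.8263256e+07 m = 28263.2563 km
alt = r - R_E = 28263.2563 - 6371 = 21892.2563 km

21892.2563 km


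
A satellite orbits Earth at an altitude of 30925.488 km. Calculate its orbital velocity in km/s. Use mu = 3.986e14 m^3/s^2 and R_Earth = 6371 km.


r = R_E + alt = 6371.0 + 30925.488 = 37296.4880 km = 3.7296488e+07 m
v = sqrt(mu/r) = sqrt(3.986e14 / 3.7296488e+07) = 3269.1487 m/s = 3.2691 km/s

3.2691 km/s


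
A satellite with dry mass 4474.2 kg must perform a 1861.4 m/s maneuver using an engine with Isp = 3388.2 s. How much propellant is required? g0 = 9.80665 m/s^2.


ve = Isp * g0 = 3388.2 * 9.80665 = 33226.891530 m/s
mass ratio = exp(dv/ve) = exp(1861.4/33226.891530) = 1.05761978
m_prop = m_dry * (mr - 1) = 4474.2 * (1.05761978 - 1)
m_prop = 257.8024 kg

257.8024 kg


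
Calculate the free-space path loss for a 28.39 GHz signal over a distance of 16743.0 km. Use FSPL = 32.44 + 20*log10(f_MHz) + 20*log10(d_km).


f = 28.39 GHz = 28390.0000 MHz
d = 16743.0 km
FSPL = 32.44 + 20*log10(28390.0000) + 20*log10(16743.0)
FSPL = 32.44 + 89.0633 + 84.4767
FSPL = 205.9800 dB

205.9800 dB


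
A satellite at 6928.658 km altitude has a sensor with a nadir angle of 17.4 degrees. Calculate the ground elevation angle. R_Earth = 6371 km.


r = R_E + alt = 13299.6580 km
Law of sines in the satellite / Earth-center / ground-point triangle:
  sin(nadir)/R_E = sin(90 + el)/r  =>  cos(el) = (r/R_E)*sin(nadir)
cos(el) = (13299.6580 / 6371.0000) * sin(17.4 deg) = 0.6242568
el = arccos(0.6242568) = 51.3723 deg
(Earth-central angle = 90 - nadir - el = 21.2277 deg)

51.3723 degrees


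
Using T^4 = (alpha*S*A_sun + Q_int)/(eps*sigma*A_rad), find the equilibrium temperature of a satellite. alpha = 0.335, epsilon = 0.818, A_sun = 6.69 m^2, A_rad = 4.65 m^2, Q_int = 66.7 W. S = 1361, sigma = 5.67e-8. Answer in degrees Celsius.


Numerator = alpha*S*A_sun + Q_int = 0.335*1361*6.69 + 66.7 = 3116.9052 W
Denominator = eps*sigma*A_rad = 0.818*5.67e-8*4.65 = 2.1566979e-07 W/K^4
T^4 = 1.445221e+10 K^4
T = 346.7237 K = 73.5737 C

73.5737 degrees Celsius


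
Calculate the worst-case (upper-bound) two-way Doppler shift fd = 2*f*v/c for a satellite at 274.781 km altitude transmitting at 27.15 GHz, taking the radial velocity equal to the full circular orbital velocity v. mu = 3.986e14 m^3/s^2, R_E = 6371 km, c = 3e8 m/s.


r = 6.645781e+06 m
v = sqrt(mu/r) = 7744.5401 m/s (worst-case radial velocity)
f = 27.15 GHz = 2.715e+10 Hz
fd = 2*f*v/c = 2*2.715e+10*7744.5401/3.0e+08
fd = 1.4017618e+06 Hz

1.4018e+06 Hz


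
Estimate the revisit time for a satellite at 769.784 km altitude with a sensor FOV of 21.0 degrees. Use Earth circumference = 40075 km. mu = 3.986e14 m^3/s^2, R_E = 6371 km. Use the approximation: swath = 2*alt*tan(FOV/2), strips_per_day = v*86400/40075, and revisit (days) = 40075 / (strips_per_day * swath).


swath = 2*769.784*tan(0.1832596) = 285.3421 km
v = sqrt(mu/r) = 7471.2918 m/s = 7.4713 km/s
strips/day = v*86400/40075 = 7.4713*86400/40075 = 16.1078
coverage/day = strips * swath = 16.1078 * 285.3421 = 4596.2295 km
revisit = 40075 / 4596.2295 = 8.7191 days

8.7191 days


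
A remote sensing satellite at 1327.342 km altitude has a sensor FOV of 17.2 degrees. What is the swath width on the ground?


FOV = 17.2 deg = 0.3001966 rad
swath = 2 * alt * tan(FOV/2) = 2 * 1327.342 * tan(0.1500983)
swath = 2 * 1327.342 * 0.1512358
swath = 401.4832 km

401.4832 km


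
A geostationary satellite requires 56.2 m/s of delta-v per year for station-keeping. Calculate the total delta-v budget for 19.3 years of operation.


dV = rate * years = 56.2 * 19.3
dV = 1084.6600 m/s

1084.6600 m/s


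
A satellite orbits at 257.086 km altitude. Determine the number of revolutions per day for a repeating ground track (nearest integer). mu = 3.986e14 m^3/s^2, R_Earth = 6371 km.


r = 6.628086e+06 m
T = 2*pi*sqrt(r^3/mu) = 5370.2366 s = 89.5039 min
revs/day = 1440 / 89.5039 = 16.0887
Rounded: 16 revolutions per day

16 revolutions per day


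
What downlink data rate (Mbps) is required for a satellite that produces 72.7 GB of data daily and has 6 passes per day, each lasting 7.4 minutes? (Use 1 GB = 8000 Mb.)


total contact time = 6 * 7.4 * 60 = 2664.0000 s
data = 72.7 GB = 581600.0000 Mb
rate = 581600.0000 / 2664.0000 = 218.3183 Mbps

218.3183 Mbps


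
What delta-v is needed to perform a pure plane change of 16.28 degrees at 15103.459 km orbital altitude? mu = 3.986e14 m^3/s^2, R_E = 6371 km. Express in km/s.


r = 21474.4590 km = 2.1474459e+07 m
V = sqrt(mu/r) = 4308.3158 m/s
di = 16.28 deg = 0.2841396 rad
dV = 2*V*sin(di/2) = 2*4308.3158*sin(0.1420698)
dV = 1220.0492 m/s = 1.2200 km/s

1.2200 km/s


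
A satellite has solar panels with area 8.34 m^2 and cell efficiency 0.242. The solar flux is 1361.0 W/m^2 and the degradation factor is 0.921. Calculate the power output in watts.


P = area * eta * S * degradation
P = 8.34 * 0.242 * 1361.0 * 0.921
P = 2529.8756 W

2529.8756 W


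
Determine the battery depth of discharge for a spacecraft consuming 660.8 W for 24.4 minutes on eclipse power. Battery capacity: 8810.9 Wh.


E_used = P * t / 60 = 660.8 * 24.4 / 60 = 268.7253 Wh
DOD = E_used / E_total * 100 = 268.7253 / 8810.9 * 100
DOD = 3.0499 %

3.0499 %


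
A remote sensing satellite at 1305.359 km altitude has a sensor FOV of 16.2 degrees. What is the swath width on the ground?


FOV = 16.2 deg = 0.2827433 rad
swath = 2 * alt * tan(FOV/2) = 2 * 1305.359 * tan(0.1413717)
swath = 2 * 1305.359 * 0.1423211
swath = 371.5602 km

371.5602 km


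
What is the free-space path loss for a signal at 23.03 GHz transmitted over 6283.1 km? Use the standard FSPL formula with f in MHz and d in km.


f = 23.03 GHz = 23030.0000 MHz
d = 6283.1 km
FSPL = 32.44 + 20*log10(23030.0000) + 20*log10(6283.1)
FSPL = 32.44 + 87.2459 + 75.9635
FSPL = 195.6494 dB

195.6494 dB


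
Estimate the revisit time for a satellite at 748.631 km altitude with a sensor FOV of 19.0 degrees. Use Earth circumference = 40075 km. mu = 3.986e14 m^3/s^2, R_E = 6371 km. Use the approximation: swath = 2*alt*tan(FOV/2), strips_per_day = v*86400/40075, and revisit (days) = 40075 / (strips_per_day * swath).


swath = 2*748.631*tan(0.1658063) = 250.5557 km
v = sqrt(mu/r) = 7482.3825 m/s = 7.4824 km/s
strips/day = v*86400/40075 = 7.4824*86400/40075 = 16.1317
coverage/day = strips * swath = 16.1317 * 250.5557 = 4041.8897 km
revisit = 40075 / 4041.8897 = 9.9149 days

9.9149 days


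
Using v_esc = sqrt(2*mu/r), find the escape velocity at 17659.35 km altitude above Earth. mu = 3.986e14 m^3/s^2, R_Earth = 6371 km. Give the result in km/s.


r = 6371.0 + 17659.35 = 24030.3500 km = 2.403035e+07 m
v_esc = sqrt(2*mu/r) = sqrt(2*3.986e14 / 2.403035e+07)
v_esc = 5759.7495 m/s = 5.7597 km/s

5.7597 km/s


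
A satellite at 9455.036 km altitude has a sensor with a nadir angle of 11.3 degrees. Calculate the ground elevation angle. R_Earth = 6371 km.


r = R_E + alt = 15826.0360 km
Law of sines in the satellite / Earth-center / ground-point triangle:
  sin(nadir)/R_E = sin(90 + el)/r  =>  cos(el) = (r/R_E)*sin(nadir)
cos(el) = (15826.0360 / 6371.0000) * sin(11.3 deg) = 0.4867447
el = arccos(0.4867447) = 60.8732 deg
(Earth-central angle = 90 - nadir - el = 17.8268 deg)

60.8732 degrees


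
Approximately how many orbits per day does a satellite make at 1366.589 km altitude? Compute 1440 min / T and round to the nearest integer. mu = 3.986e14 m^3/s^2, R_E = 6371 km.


r = 7.737589e+06 m
T = 2*pi*sqrt(r^3/mu) = 6773.6025 s = 112.8934 min
revs/day = 1440 / 112.8934 = 12.7554
Rounded: 13 revolutions per day

13 revolutions per day


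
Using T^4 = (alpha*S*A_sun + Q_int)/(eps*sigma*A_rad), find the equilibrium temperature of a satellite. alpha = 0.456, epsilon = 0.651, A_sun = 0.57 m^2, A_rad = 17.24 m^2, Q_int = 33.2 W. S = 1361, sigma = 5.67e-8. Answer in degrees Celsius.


Numerator = alpha*S*A_sun + Q_int = 0.456*1361*0.57 + 33.2 = 386.9511 W
Denominator = eps*sigma*A_rad = 0.651*5.67e-8*17.24 = 6.3635771e-07 W/K^4
T^4 = 6.0807171e+08 K^4
T = 157.0322 K = -116.1178 C

-116.1178 degrees Celsius


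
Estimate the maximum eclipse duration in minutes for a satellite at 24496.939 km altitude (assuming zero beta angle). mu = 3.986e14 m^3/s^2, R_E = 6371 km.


r = 30867.9390 km
T = 899.5419 min
Eclipse fraction = arcsin(R_E/r)/pi = arcsin(6371.0000/30867.9390)/pi
= arcsin(0.2063954)/pi = 0.06617331
Eclipse duration = 0.06617331 * 899.5419 = 59.5257 min

59.5257 minutes


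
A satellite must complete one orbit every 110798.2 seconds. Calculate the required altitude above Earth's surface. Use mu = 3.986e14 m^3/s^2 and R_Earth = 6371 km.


T = 110798.2 s
r = (mu*T^2/(4*pi^2))^(1/3) = (3.986e14 * 110798.2^2 / (4*pi^2))^(1/3)
r = 4.985947e+07 m = 49859.4698 km
alt = r - R_E = 49859.4698 - 6371 = 43488.4698 km

43488.4698 km


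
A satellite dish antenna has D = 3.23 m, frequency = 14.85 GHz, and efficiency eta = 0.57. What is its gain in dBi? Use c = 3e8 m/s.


lambda = c/f = 3e8 / 1.485e+10 = 0.02020202 m
G = eta*(pi*D/lambda)^2 = 0.57*(pi*3.23/0.02020202)^2
G = 143810.3170 (linear)
G = 10*log10(143810.3170) = 51.5779 dBi

51.5779 dBi


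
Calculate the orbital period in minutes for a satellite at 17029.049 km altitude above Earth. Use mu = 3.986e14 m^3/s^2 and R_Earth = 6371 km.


r = 23400.0490 km = 2.3400049e+07 m
T = 2*pi*sqrt(r^3/mu) = 2*pi*sqrt(1.2812984e+22 / 3.986e14)
T = 35623.4824 s = 593.7247 min

593.7247 minutes


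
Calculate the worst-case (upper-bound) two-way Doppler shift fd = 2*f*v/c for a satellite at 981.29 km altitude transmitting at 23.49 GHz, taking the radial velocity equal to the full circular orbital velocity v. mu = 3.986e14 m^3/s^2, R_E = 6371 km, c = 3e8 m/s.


r = 7.35229e+06 m
v = sqrt(mu/r) = 7363.0429 m/s (worst-case radial velocity)
f = 23.49 GHz = 2.349e+10 Hz
fd = 2*f*v/c = 2*2.349e+10*7363.0429/3.0e+08
fd = 1.1530525e+06 Hz

1.1531e+06 Hz


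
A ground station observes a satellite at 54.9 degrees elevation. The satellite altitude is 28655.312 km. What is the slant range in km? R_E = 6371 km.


h = 28655.312 km, el = 54.9 deg
d = -R_E*sin(el) + sqrt((R_E*sin(el))^2 + 2*R_E*h + h^2)
d = -6371.0000*sin(0.9581858) + sqrt((6371.0000*0.8181497)^2 + 2*6371.0000*28655.312 + 28655.312^2)
d = 29621.7803 km

29621.7803 km


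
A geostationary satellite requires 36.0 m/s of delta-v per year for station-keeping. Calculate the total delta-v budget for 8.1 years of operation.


dV = rate * years = 36.0 * 8.1
dV = 291.6000 m/s

291.6000 m/s


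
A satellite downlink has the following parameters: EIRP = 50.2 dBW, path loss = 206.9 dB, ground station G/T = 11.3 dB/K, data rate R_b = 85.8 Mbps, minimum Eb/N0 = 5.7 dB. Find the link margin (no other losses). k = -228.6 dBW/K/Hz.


C/N0 = EIRP - FSPL + G/T - k = 50.2 - 206.9 + 11.3 - (-228.6)
C/N0 = 83.2000 dB-Hz
R_b = 85.8 Mbps = 8.58e+07 bps -> 10*log10(R_b) = 79.3349 dB-Hz
Eb/N0 = C/N0 - 10*log10(R_b) = 83.2000 - 79.3349 = 3.8651 dB
Margin = Eb/N0 - Eb/N0_req = 3.8651 - 5.7 = -1.8349 dB (negative margin: link does not close)

-1.8349 dB


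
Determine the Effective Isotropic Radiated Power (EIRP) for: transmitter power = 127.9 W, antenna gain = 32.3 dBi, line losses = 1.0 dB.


Pt = 127.9 W = 21.0687 dBW
EIRP = Pt_dBW + Gt - losses = 21.0687 + 32.3 - 1.0 = 52.3687 dBW

52.3687 dBW


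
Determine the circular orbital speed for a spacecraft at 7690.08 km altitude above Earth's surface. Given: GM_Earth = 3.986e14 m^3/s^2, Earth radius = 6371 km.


r = R_E + alt = 6371.0 + 7690.08 = 14061.0800 km = 1.406108e+07 m
v = sqrt(mu/r) = sqrt(3.986e14 / 1.406108e+07) = 5324.2606 m/s = 5.3243 km/s

5.3243 km/s


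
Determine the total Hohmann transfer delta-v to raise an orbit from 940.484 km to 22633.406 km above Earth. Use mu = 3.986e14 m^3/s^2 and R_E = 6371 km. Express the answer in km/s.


r1 = 7311.4840 km = 7.311484e+06 m
r2 = 29004.4060 km = 2.9004406e+07 m
dv1 = sqrt(mu/r1)*(sqrt(2*r2/(r1+r2)) - 1) = 1948.2194 m/s
dv2 = sqrt(mu/r2)*(1 - sqrt(2*r1/(r1+r2))) = 1354.7477 m/s
total dv = |dv1| + |dv2| = 1948.2194 + 1354.7477 = 3302.9671 m/s = 3.3030 km/s

3.3030 km/s


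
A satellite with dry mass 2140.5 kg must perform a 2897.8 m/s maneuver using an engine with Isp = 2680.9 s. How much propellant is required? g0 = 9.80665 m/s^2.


ve = Isp * g0 = 2680.9 * 9.80665 = 26290.647985 m/s
mass ratio = exp(dv/ve) = exp(2897.8/26290.647985) = 1.11652558
m_prop = m_dry * (mr - 1) = 2140.5 * (1.11652558 - 1)
m_prop = 249.4230 kg

249.4230 kg


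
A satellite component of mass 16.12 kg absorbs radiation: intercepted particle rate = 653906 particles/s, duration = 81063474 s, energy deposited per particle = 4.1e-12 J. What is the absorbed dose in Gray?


Total energy deposited = rate * time * E_per
  = 653906 * 81063474 * 4.1e-12 = 217.3324 J
Dose = E_total / mass = 217.3324 / 16.12
Dose = 13.4822 Gy

13.4822 Gy


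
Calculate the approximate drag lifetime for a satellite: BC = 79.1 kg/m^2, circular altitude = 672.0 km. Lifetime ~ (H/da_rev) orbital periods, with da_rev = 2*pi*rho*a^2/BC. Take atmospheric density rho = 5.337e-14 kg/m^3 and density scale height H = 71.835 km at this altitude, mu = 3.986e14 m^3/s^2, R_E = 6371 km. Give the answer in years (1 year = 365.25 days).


a = R_E + alt = 7043.0000 km = 7.043e+06 m
da_rev = 2*pi*rho*a^2/BC = 2*pi*5.337e-14*(7.043e+06)^2/79.1 = 0.210288714 m per revolution
N = H/da_rev = 71835.0000 m / 0.210288714 m = 341601.7852 revolutions
P = 2*pi*sqrt(a^3/mu) = 5882.3079 s
lifetime = N*P = 341601.7852 * 5882.3079 = 2.0094069e+09 s = 23257.0241 days
years = 23257.0241 / 365.25 = 63.6743 years

63.6743 years


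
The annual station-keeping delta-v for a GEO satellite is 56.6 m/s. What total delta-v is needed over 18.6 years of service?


dV = rate * years = 56.6 * 18.6
dV = 1052.7600 m/s

1052.7600 m/s


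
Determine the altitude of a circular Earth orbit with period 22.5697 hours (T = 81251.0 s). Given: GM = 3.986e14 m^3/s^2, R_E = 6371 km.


T = 81251.0 s
r = (mu*T^2/(4*pi^2))^(1/3) = (3.986e14 * 81251.0^2 / (4*pi^2))^(1/3)
r = 4.0545718e+07 m = 40545.7180 km
alt = r - R_E = 40545.7180 - 6371 = 34174.7180 km

34174.7180 km


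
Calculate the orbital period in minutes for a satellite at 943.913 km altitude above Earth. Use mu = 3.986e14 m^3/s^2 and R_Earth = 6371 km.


r = 7314.9130 km = 7.314913e+06 m
T = 2*pi*sqrt(r^3/mu) = 2*pi*sqrt(3.9140602e+20 / 3.986e14)
T = 6226.2273 s = 103.7705 min

103.7705 minutes


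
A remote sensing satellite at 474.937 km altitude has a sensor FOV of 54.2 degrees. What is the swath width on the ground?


FOV = 54.2 deg = 0.9459685 rad
swath = 2 * alt * tan(FOV/2) = 2 * 474.937 * tan(0.4729842)
swath = 2 * 474.937 * 0.5117259
swath = 486.0751 km

486.0751 km


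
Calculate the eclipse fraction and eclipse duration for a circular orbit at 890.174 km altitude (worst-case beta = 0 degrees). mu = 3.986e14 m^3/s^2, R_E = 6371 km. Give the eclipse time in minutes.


r = 7261.1740 km
T = 102.6290 min
Eclipse fraction = arcsin(R_E/r)/pi = arcsin(6371.0000/7261.1740)/pi
= arcsin(0.8774063)/pi = 0.3407281
Eclipse duration = 0.3407281 * 102.6290 = 34.9686 min

34.9686 minutes


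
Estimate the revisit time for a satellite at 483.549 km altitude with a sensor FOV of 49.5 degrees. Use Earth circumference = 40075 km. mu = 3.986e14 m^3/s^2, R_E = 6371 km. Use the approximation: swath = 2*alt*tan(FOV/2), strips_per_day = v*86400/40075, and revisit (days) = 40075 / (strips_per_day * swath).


swath = 2*483.549*tan(0.431969) = 445.8383 km
v = sqrt(mu/r) = 7625.6910 m/s = 7.6257 km/s
strips/day = v*86400/40075 = 7.6257*86400/40075 = 16.4407
coverage/day = strips * swath = 16.4407 * 445.8383 = 7329.8785 km
revisit = 40075 / 7329.8785 = 5.4673 days

5.4673 days


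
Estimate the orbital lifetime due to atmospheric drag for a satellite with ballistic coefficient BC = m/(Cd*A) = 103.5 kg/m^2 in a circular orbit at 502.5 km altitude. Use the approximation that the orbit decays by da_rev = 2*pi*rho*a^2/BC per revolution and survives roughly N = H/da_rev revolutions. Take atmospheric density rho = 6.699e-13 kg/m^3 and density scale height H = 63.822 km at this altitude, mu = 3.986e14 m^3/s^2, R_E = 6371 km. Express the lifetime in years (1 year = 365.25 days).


a = R_E + alt = 6873.5000 km = 6.8735e+06 m
da_rev = 2*pi*rho*a^2/BC = 2*pi*6.699e-13*(6.8735e+06)^2/103.5 = 1.921345 m per revolution
N = H/da_rev = 63822.0000 m / 1.921345 m = 33217.3543 revolutions
P = 2*pi*sqrt(a^3/mu) = 5671.2413 s
lifetime = N*P = 33217.3543 * 5671.2413 = 1.8838363e+08 s = 2180.3661 days
years = 2180.3661 / 365.25 = 5.9695 years

5.9695 years


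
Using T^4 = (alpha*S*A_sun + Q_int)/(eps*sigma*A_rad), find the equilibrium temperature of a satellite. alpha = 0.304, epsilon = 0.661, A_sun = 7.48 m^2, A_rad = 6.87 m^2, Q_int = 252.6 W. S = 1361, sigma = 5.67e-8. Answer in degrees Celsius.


Numerator = alpha*S*A_sun + Q_int = 0.304*1361*7.48 + 252.6 = 3347.4051 W
Denominator = eps*sigma*A_rad = 0.661*5.67e-8*6.87 = 2.5747867e-07 W/K^4
T^4 = 1.3000708e+10 K^4
T = 337.6694 K = 64.5194 C

64.5194 degrees Celsius


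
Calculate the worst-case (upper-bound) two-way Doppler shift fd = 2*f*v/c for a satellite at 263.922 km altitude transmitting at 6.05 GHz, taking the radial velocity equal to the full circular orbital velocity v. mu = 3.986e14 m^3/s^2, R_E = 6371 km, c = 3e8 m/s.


r = 6.634922e+06 m
v = sqrt(mu/r) = 7750.8751 m/s (worst-case radial velocity)
f = 6.05 GHz = 6.05e+09 Hz
fd = 2*f*v/c = 2*6.05e+09*7750.8751/3.0e+08
fd = 312618.6274 Hz

312618.6274 Hz


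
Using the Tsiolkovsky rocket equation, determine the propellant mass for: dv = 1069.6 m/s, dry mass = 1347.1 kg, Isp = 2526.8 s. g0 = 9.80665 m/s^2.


ve = Isp * g0 = 2526.8 * 9.80665 = 24779.443220 m/s
mass ratio = exp(dv/ve) = exp(1069.6/24779.443220) = 1.04410996
m_prop = m_dry * (mr - 1) = 1347.1 * (1.04410996 - 1)
m_prop = 59.4205 kg

59.4205 kg


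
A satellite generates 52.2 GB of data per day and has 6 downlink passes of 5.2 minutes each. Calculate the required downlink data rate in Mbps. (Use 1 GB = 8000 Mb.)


total contact time = 6 * 5.2 * 60 = 1872.0000 s
data = 52.2 GB = 417600.0000 Mb
rate = 417600.0000 / 1872.0000 = 223.0769 Mbps

223.0769 Mbps


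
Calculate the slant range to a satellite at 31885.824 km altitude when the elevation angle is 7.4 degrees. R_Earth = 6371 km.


h = 31885.824 km, el = 7.4 deg
d = -R_E*sin(el) + sqrt((R_E*sin(el))^2 + 2*R_E*h + h^2)
d = -6371.0000*sin(0.1291544) + sqrt((6371.0000*0.1287956)^2 + 2*6371.0000*31885.824 + 31885.824^2)
d = 36910.9719 km

36910.9719 km


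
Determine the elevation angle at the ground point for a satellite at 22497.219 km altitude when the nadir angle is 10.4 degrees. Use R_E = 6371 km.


r = R_E + alt = 28868.2190 km
Law of sines in the satellite / Earth-center / ground-point triangle:
  sin(nadir)/R_E = sin(90 + el)/r  =>  cos(el) = (r/R_E)*sin(nadir)
cos(el) = (28868.2190 / 6371.0000) * sin(10.4 deg) = 0.8179668
el = arccos(0.8179668) = 35.1182 deg
(Earth-central angle = 90 - nadir - el = 44.4818 deg)

35.1182 degrees


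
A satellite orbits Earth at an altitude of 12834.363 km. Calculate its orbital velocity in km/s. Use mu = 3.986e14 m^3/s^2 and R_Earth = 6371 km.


r = R_E + alt = 6371.0 + 12834.363 = 19205.3630 km = 1.9205363e+07 m
v = sqrt(mu/r) = sqrt(3.986e14 / 1.9205363e+07) = 4555.7238 m/s = 4.5557 km/s

4.5557 km/s
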